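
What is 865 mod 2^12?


865 & 4095 = 865

865


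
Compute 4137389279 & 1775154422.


0b11110110100110111000110011011111 & 0b1101001110011101011010011110110 = 0b1100000100010101000010011010110 = 1619690710

1619690710


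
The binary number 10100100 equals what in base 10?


10100100 in decimal = 164

164


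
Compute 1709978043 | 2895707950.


0b1100101111011000011000110111011 | 0b10101100100110001111111100101110 = 0b11101101111111001111111110111111 = 3992780735

3992780735


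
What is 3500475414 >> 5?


0b11010000101001010000010000010110 >> 5 = 0b110100001010010100000100000 = 109389856

109389856


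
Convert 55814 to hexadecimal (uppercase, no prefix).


55814 = DA06 hex

DA06


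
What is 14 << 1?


0b1110 << 1 = 0b11100 = 28

28


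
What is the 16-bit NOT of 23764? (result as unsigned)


~0b101110011010100 = 0b1010001100101011 = 41771 (16-bit unsigned)

41771


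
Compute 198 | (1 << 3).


198 | (1 << 3) = 198 | 8 = 206

206


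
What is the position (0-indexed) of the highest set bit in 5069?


0b1001111001101. Highest set bit at position 12

12


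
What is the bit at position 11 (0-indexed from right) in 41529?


0b1010001000111001, position 11 = 0

0


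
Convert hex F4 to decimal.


F4 hex = 244 decimal

244


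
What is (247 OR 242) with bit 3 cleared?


Step 1: 247 | 242 = 247
Step 2: 247 & ~(1 << 3) = 247

247


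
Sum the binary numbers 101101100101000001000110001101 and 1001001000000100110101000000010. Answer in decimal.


101101100101000001000110001101 + 1001001000000100110101000000010 = 1110110100101100111101110001111 = 1989573519

1989573519


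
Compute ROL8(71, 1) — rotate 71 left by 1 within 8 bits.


Rotate 0b1000111 left by 1 (8-bit) = 0b10001110 = 142

142


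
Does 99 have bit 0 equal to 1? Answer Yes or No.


0b1100011, bit 0 = 1. Yes

Yes


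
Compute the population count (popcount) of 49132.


0b1011111111101100 has 12 set bits

12


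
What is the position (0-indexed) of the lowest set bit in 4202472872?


0b11111010011111001010010110101000. Lowest set bit at position 3

3


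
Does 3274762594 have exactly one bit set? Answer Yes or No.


0b11000011001100001110100101100010. Multiple bits set => No

No


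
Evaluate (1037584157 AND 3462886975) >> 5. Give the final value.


Step 1: 1037584157 & 3462886975 = 205538845
Step 2: 205538845 >> 5 = 6423088

6423088


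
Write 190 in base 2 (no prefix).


190 = 10111110 in binary

10111110


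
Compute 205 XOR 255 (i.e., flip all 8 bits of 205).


205 ^ 255 = 50

50


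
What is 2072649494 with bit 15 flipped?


2072649494 ^ (1 << 15) = 2072649494 ^ 32768 = 2072682262

2072682262


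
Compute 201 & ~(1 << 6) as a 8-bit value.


201 & ~(1 << 6) = 137

137


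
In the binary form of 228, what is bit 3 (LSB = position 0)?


0b11100100, position 3 = 0

0


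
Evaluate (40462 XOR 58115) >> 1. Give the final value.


Step 1: 40462 ^ 58115 = 32013
Step 2: 32013 >> 1 = 16006

16006


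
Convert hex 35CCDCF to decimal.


35CCDCF hex = 56413647 decimal

56413647


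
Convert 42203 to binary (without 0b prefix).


42203 = 1010010011011011 in binary

1010010011011011


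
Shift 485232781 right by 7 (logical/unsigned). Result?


0b11100111011000001000010001101 >> 7 = 0b1110011101100000100001 = 3790881

3790881


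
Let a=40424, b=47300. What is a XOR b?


40424 ^ 47300 = 9516

9516


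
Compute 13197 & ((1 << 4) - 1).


13197 & 15 = 13

13


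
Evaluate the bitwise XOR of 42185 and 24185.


0b1010010011001001 ^ 0b101111001111001 = 0b1111101010110000 = 64176

64176


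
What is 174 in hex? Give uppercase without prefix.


174 = AE hex

AE


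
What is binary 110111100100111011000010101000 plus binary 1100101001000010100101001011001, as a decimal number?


110111100100111011000010101000 + 1100101001000010100101001011001 = 10011100101101001111101100000001 = 2629106433

2629106433


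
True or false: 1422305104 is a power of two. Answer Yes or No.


0b1010100110001101010011101010000. Multiple bits set => No

No


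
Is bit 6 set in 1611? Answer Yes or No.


0b11001001011, bit 6 = 1. Yes

Yes


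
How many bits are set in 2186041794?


0b10000010010011000101100111000010 has 12 set bits

12


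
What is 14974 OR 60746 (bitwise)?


0b11101001111110 | 0b1110110101001010 = 0b1111111101111110 = 65406

65406


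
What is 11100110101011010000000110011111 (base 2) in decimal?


11100110101011010000000110011111 in decimal = 3870097823

3870097823


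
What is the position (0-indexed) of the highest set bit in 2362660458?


0b10001100110100110101011001101010. Highest set bit at position 31

31


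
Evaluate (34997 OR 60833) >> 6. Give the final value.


Step 1: 34997 | 60833 = 60853
Step 2: 60853 >> 6 = 950

950


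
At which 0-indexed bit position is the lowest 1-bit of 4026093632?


0b11101111111110010101000001000000. Lowest set bit at position 6

6


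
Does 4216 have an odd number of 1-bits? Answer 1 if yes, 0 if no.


0b1000001111000 has 5 ones => parity 1

1


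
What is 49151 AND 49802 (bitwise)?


0b1011111111111111 & 0b1100001010001010 = 0b1000001010001010 = 33418

33418


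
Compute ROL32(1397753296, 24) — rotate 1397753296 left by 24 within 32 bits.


Rotate 0b1010011010100000000010111010000 left by 24 (32-bit) = 0b11010000010100110101000000000101 = 3495120901

3495120901


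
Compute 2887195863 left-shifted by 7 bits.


0b10101100000101110001110011010111 << 7 = 0b101011000001011100011100110101110000000 = 369561070464

369561070464


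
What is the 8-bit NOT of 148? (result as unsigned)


~0b10010100 = 0b1101011 = 107 (8-bit unsigned)

107


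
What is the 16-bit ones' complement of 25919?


25919 ^ 65535 = 39616

39616


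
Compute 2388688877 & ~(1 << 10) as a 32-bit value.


2388688877 & ~(1 << 10) = 2388687853

2388687853


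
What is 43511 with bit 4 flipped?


43511 ^ (1 << 4) = 43511 ^ 16 = 43495

43495


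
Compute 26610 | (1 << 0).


26610 | (1 << 0) = 26610 | 1 = 26611

26611


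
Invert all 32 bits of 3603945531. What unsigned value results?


3603945531 ^ 4294967295 = 691021764

691021764


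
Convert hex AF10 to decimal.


AF10 hex = 44816 decimal

44816


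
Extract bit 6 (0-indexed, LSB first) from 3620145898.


0b11010111110001110000101011101010, position 6 = 1

1


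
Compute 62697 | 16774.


0b1111010011101001 | 0b100000110000110 = 0b1111010111101111 = 62959

62959


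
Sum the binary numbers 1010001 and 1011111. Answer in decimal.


1010001 + 1011111 = 10110000 = 176

176


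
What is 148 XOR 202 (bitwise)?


0b10010100 ^ 0b11001010 = 0b1011110 = 94

94


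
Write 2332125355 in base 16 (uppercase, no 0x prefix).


2332125355 = 8B0168AB hex

8B0168AB


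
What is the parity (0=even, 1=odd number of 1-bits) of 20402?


0b100111110110010 has 9 ones => parity 1

1


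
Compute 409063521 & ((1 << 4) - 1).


409063521 & 15 = 1

1


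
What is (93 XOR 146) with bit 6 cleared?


Step 1: 93 ^ 146 = 207
Step 2: 207 & ~(1 << 6) = 143

143


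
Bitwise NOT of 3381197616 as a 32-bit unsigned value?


~0b11001001100010001111101100110000 = 0b110110011101110000010011001111 = 913769679 (32-bit unsigned)

913769679


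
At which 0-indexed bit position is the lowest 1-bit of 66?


0b1000010. Lowest set bit at position 1

1


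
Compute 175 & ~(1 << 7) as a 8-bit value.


175 & ~(1 << 7) = 47

47


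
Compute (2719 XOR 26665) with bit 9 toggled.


Step 1: 2719 ^ 26665 = 25270
Step 2: 25270 ^ (1 << 9) = 25270 ^ 512 = 24758

24758


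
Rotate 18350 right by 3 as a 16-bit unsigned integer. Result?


Rotate 0b100011110101110 right by 3 (16-bit) = 0b1100100011110101 = 51445

51445


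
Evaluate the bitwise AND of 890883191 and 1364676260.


0b110101000110011100110001110111 & 0b1010001010101110100111010100100 = 0b10001000100010100110000100100 = 286346276

286346276


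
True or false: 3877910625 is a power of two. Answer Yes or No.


0b11100111001001000011100001100001. Multiple bits set => No

No


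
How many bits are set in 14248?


0b11011110101000 has 8 set bits

8


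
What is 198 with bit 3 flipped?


198 ^ (1 << 3) = 198 ^ 8 = 206

206


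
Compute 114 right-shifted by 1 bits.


0b1110010 >> 1 = 0b111001 = 57

57


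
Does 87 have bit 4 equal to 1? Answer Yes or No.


0b1010111, bit 4 = 1. Yes

Yes


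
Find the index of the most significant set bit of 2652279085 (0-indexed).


0b10011110000101101001000100101101. Highest set bit at position 31

31


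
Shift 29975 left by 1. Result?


0b111010100010111 << 1 = 0b1110101000101110 = 59950

59950


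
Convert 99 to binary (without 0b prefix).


99 = 1100011 in binary

1100011


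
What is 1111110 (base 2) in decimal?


1111110 in decimal = 126

126


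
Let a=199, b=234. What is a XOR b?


199 ^ 234 = 45

45


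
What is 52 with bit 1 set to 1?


52 | (1 << 1) = 52 | 2 = 54

54


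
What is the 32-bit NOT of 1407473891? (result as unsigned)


~0b1010011111001000101100011100011 = 0b10101100000110111010011100011100 = 2887493404 (32-bit unsigned)

2887493404


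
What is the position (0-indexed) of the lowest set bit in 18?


0b10010. Lowest set bit at position 1

1


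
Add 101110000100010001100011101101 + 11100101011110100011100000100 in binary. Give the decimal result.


101110000100010001100011101101 + 11100101011110100011100000100 = 1001010110000000101111111110001 = 1254121457

1254121457


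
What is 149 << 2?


0b10010101 << 2 = 0b1001010100 = 596

596


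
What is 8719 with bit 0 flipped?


8719 ^ (1 << 0) = 8719 ^ 1 = 8718

8718


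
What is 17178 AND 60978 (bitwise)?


0b100001100011010 & 0b1110111000110010 = 0b100001000010010 = 16914

16914


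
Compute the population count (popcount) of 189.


0b10111101 has 6 set bits

6


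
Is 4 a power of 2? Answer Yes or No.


0b100. Only one bit set => Yes

Yes


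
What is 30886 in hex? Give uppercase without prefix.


30886 = 78A6 hex

78A6


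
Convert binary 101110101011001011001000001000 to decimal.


101110101011001011001000001000 in decimal = 783069704

783069704


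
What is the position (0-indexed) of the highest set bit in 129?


0b10000001. Highest set bit at position 7

7


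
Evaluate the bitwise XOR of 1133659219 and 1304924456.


0b1000011100100100100010001010011 ^ 0b1001101110001111001000100101000 = 0b1110010101011101010101111011 = 240506235

240506235


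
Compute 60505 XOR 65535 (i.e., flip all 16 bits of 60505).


60505 ^ 65535 = 5030

5030


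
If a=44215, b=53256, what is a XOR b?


44215 ^ 53256 = 31935

31935


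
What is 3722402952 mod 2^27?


3722402952 & 134217727 = 98524296

98524296


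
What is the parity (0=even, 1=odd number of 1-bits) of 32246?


0b111110111110110 has 12 ones => parity 0

0


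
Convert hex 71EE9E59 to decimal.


71EE9E59 hex = 1911463513 decimal

1911463513


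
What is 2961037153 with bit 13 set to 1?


2961037153 | (1 << 13) = 2961037153 | 8192 = 2961045345

2961045345


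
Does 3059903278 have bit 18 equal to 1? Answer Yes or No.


0b10110110011000100110101100101110, bit 18 = 0. No

No


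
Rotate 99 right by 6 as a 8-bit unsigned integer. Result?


Rotate 0b1100011 right by 6 (8-bit) = 0b10001101 = 141

141


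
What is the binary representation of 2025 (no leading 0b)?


2025 = 11111101001 in binary

11111101001


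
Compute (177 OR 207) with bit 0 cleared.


Step 1: 177 | 207 = 255
Step 2: 255 & ~(1 << 0) = 254

254


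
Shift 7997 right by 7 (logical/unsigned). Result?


0b1111100111101 >> 7 = 0b111110 = 62

62


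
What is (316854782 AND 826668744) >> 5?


Step 1: 316854782 & 826668744 = 272683208
Step 2: 272683208 >> 5 = 8521350

8521350


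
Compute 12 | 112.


0b1100 | 0b1110000 = 0b1111100 = 124

124


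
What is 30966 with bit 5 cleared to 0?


30966 & ~(1 << 5) = 30934

30934


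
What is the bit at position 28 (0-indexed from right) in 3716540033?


0b11011101100001011110011010000001, position 28 = 1

1


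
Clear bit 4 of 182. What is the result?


182 & ~(1 << 4) = 166

166


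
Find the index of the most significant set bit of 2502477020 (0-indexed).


0b10010101001010001100010011011100. Highest set bit at position 31

31


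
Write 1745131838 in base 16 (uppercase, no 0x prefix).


1745131838 = 6804993E hex

6804993E


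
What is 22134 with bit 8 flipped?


22134 ^ (1 << 8) = 22134 ^ 256 = 22390

22390


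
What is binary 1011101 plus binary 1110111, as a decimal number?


1011101 + 1110111 = 11010100 = 212

212


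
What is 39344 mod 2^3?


39344 & 7 = 0

0


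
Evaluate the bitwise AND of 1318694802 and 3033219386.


0b1001110100110011010111110010010 & 0b10110100110010110100000100111010 = 0b100100010010000000100010010 = 76087570

76087570


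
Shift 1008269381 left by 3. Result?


0b111100000110001111100001000101 << 3 = 0b111100000110001111100001000101000 = 8066155048

8066155048


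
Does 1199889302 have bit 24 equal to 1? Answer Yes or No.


0b1000111100001001101101110010110, bit 24 = 1. Yes

Yes


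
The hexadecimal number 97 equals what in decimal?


97 hex = 151 decimal

151


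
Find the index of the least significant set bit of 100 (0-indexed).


0b1100100. Lowest set bit at position 2

2


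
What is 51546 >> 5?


0b1100100101011010 >> 5 = 0b11001001010 = 1610

1610


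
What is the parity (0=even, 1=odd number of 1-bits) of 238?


0b11101110 has 6 ones => parity 0

0


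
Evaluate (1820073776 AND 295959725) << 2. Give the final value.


Step 1: 1820073776 & 295959725 = 2104352
Step 2: 2104352 << 2 = 8417408

8417408


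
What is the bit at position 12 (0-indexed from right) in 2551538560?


0b10011000000101010110001110000000, position 12 = 0

0


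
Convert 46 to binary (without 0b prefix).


46 = 101110 in binary

101110


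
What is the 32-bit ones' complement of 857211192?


857211192 ^ 4294967295 = 3437756103

3437756103


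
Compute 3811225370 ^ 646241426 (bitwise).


0b11100011001010101010111100011010 ^ 0b100110100001001101110010010010 = 0b11000101101011100111001110001000 = 3316544392

3316544392


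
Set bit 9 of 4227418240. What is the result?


4227418240 | (1 << 9) = 4227418240 | 512 = 4227418752

4227418752


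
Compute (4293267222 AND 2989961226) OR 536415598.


Step 1: 4293267222 & 2989961226 = 2988834818
Step 2: 2988834818 | 536415598 = 3221163374

3221163374


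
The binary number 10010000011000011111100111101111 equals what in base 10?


10010000011000011111100111101111 in decimal = 2422340079

2422340079


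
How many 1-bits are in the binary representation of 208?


0b11010000 has 3 set bits

3


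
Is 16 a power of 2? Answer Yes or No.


0b10000. Only one bit set => Yes

Yes


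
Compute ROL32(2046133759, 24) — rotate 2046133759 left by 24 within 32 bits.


Rotate 0b1111001111101011000010111111111 left by 24 (32-bit) = 0b11111111011110011111010110000101 = 4286182789

4286182789


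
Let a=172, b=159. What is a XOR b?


172 ^ 159 = 51

51


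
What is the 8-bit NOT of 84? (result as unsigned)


~0b1010100 = 0b10101011 = 171 (8-bit unsigned)

171


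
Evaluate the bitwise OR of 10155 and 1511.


0b10011110101011 | 0b10111100111 = 0b10011111101111 = 10223

10223


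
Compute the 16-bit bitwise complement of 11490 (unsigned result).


~0b10110011100010 = 0b1101001100011101 = 54045 (16-bit unsigned)

54045


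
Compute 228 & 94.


0b11100100 & 0b1011110 = 0b1000100 = 68

68


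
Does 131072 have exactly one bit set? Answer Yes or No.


0b100000000000000000. Only one bit set => Yes

Yes


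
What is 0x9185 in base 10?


9185 hex = 37253 decimal

37253


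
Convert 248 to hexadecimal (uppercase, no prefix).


248 = F8 hex

F8


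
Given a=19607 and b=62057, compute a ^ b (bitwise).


19607 ^ 62057 = 48894

48894


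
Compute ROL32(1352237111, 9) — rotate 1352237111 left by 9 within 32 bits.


Rotate 0b1010000100110011000000000110111 left by 9 (32-bit) = 0b110011000000000110111010100001 = 855666337

855666337


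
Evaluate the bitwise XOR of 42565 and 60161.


0b1010011001000101 ^ 0b1110101100000001 = 0b100110101000100 = 19780

19780


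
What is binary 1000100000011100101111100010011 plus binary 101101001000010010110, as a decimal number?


1000100000011100101111100010011 + 101101001000010010110 = 1000100001001001110111110101001 = 1143271337

1143271337


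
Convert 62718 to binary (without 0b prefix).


62718 = 1111010011111110 in binary

1111010011111110


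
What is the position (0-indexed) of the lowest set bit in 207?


0b11001111. Lowest set bit at position 0

0


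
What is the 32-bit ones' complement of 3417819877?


3417819877 ^ 4294967295 = 877147418

877147418


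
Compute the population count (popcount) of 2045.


0b11111111101 has 10 set bits

10


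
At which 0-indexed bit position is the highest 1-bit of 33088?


0b1000000101000000. Highest set bit at position 15

15


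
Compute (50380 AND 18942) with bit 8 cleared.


Step 1: 50380 & 18942 = 16588
Step 2: 16588 & ~(1 << 8) = 16588

16588


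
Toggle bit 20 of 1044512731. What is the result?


1044512731 ^ (1 << 20) = 1044512731 ^ 1048576 = 1045561307

1045561307


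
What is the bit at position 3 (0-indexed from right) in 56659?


0b1101110101010011, position 3 = 0

0


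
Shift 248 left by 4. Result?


0b11111000 << 4 = 0b111110000000 = 3968

3968


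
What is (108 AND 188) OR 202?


Step 1: 108 & 188 = 44
Step 2: 44 | 202 = 238

238


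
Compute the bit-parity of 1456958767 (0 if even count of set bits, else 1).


0b1010110110101110110110100101111 has 20 ones => parity 0

0


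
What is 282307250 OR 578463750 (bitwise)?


0b10000110100111010101010110010 | 0b100010011110101010100000000110 = 0b110010111110111010101010110110 = 855354038

855354038


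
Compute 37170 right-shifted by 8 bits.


0b1001000100110010 >> 8 = 0b10010001 = 145

145


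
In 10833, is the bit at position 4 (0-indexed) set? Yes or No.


0b10101001010001, bit 4 = 1. Yes

Yes


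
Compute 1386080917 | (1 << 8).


1386080917 | (1 << 8) = 1386080917 | 256 = 1386081173

1386081173


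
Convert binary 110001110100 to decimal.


110001110100 in decimal = 3188

3188


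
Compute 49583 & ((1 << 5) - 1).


49583 & 31 = 15

15


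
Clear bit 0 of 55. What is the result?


55 & ~(1 << 0) = 54

54


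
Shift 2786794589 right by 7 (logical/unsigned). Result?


0b10100110000110110001110001011101 >> 7 = 0b1010011000011011000111000 = 21771832

21771832


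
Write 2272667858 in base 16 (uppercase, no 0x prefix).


2272667858 = 877628D2 hex

877628D2


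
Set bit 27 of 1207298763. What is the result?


1207298763 | (1 << 27) = 1207298763 | 134217728 = 1341516491

1341516491


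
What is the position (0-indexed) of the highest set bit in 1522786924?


0b1011010110000111110001001101100. Highest set bit at position 30

30


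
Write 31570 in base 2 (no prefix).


31570 = 111101101010010 in binary

111101101010010


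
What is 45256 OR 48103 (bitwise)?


0b1011000011001000 | 0b1011101111100111 = 0b1011101111101111 = 48111

48111


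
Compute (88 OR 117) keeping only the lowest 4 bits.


Step 1: 88 | 117 = 125
Step 2: 125 & 15 = 13

13


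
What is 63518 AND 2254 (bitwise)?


0b1111100000011110 & 0b100011001110 = 0b100000001110 = 2062

2062


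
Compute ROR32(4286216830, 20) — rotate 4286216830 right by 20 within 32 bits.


Rotate 0b11111111011110100111101001111110 right by 20 (32-bit) = 0b10100111101001111110111111110111 = 2812801015

2812801015


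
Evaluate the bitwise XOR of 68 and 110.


0b1000100 ^ 0b1101110 = 0b101010 = 42

42


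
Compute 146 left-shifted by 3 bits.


0b10010010 << 3 = 0b10010010000 = 1168

1168


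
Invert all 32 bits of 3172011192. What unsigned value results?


3172011192 ^ 4294967295 = 1122956103

1122956103


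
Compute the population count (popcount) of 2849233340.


0b10101001110100111101100110111100 has 19 set bits

19


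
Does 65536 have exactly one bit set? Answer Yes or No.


0b10000000000000000. Only one bit set => Yes

Yes


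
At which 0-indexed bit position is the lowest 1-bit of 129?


0b10000001. Lowest set bit at position 0

0


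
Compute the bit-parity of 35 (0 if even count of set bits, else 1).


0b100011 has 3 ones => parity 1

1


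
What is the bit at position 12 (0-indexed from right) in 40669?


0b1001111011011101, position 12 = 1

1


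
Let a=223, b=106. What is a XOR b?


223 ^ 106 = 181

181


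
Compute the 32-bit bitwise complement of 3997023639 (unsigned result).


~0b11101110001111011011110110010111 = 0b10001110000100100001001101000 = 297943656 (32-bit unsigned)

297943656


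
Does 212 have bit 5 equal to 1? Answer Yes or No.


0b11010100, bit 5 = 0. No

No


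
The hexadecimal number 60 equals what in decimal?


60 hex = 96 decimal

96


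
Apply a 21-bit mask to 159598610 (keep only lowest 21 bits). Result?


159598610 & 2097151 = 215058

215058


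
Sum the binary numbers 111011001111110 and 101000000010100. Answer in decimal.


111011001111110 + 101000000010100 = 1100011010010010 = 50834

50834


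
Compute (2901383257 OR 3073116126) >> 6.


Step 1: 2901383257 | 3073116126 = 3220152287
Step 2: 3220152287 >> 6 = 50314879

50314879


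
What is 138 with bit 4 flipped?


138 ^ (1 << 4) = 138 ^ 16 = 154

154


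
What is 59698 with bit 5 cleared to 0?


59698 & ~(1 << 5) = 59666

59666


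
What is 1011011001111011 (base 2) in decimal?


1011011001111011 in decimal = 46715

46715


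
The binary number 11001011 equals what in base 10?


11001011 in decimal = 203

203


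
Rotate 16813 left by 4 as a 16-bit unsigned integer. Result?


Rotate 0b100000110101101 left by 4 (16-bit) = 0b1101011010100 = 6868

6868


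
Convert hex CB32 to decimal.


CB32 hex = 52018 decimal

52018


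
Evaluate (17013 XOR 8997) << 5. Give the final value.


Step 1: 17013 ^ 8997 = 24912
Step 2: 24912 << 5 = 797184

797184


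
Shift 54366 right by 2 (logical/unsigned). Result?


0b1101010001011110 >> 2 = 0b11010100010111 = 13591

13591


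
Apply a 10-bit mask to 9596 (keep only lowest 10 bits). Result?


9596 & 1023 = 380

380


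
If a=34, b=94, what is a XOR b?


34 ^ 94 = 124

124


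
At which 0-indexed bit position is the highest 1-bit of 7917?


0b1111011101101. Highest set bit at position 12

12


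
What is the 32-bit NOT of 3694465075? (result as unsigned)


~0b11011100001101010001000000110011 = 0b100011110010101110111111001100 = 600502220 (32-bit unsigned)

600502220


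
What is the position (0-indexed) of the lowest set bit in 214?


0b11010110. Lowest set bit at position 1

1


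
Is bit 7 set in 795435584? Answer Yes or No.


0b101111011010010110001001000000, bit 7 = 0. No

No


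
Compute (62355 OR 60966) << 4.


Step 1: 62355 | 60966 = 65463
Step 2: 65463 << 4 = 1047408

1047408


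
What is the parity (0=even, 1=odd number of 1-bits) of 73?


0b1001001 has 3 ones => parity 1

1


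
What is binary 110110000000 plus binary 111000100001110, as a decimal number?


110110000000 + 111000100001110 = 111111010001110 = 32398

32398


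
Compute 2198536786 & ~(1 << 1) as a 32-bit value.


2198536786 & ~(1 << 1) = 2198536784

2198536784


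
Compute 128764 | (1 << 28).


128764 | (1 << 28) = 128764 | 268435456 = 268564220

268564220


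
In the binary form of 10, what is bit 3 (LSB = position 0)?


0b1010, position 3 = 1

1


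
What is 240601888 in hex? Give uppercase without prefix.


240601888 = E574B20 hex

E574B20


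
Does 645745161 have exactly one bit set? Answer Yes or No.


0b100110011111010100101000001001. Multiple bits set => No

No


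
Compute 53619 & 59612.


0b1101000101110011 & 0b1110100011011100 = 0b1100000001010000 = 49232

49232


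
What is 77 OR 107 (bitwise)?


0b1001101 | 0b1101011 = 0b1101111 = 111

111


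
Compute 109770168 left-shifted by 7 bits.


0b110100010101111010110111000 << 7 = 0b1101000101011110101101110000000000 = 14050581504

14050581504


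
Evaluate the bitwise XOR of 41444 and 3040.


0b1010000111100100 ^ 0b101111100000 = 0b1010101000000100 = 43524

43524


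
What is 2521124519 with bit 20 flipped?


2521124519 ^ (1 << 20) = 2521124519 ^ 1048576 = 2522173095

2522173095


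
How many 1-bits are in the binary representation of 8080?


0b1111110010000 has 7 set bits

7


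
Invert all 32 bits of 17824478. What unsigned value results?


17824478 ^ 4294967295 = 4277142817

4277142817


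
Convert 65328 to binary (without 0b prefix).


65328 = 1111111100110000 in binary

1111111100110000


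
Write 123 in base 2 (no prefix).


123 = 1111011 in binary

1111011


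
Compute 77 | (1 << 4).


77 | (1 << 4) = 77 | 16 = 93

93


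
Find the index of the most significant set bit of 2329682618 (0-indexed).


0b10001010110111000010001010111010. Highest set bit at position 31

31


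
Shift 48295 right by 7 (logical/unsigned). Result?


0b1011110010100111 >> 7 = 0b101111001 = 377

377


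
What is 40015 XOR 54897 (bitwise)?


0b1001110001001111 ^ 0b1101011001110001 = 0b100101000111110 = 19006

19006


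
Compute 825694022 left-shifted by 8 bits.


0b110001001101110001011101000110 << 8 = 0b11000100110111000101110100011000000000 = 211377669632

211377669632


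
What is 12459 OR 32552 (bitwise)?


0b11000010101011 | 0b111111100101000 = 0b111111110101011 = 32683

32683


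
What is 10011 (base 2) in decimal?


10011 in decimal = 19

19


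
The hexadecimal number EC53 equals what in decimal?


EC53 hex = 60499 decimal

60499


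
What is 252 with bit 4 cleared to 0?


252 & ~(1 << 4) = 236

236


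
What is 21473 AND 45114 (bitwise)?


0b101001111100001 & 0b1011000000111010 = 0b1000000100000 = 4128

4128


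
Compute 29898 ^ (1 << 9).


29898 ^ (1 << 9) = 29898 ^ 512 = 30410

30410


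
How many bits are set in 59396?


0b1110100000000100 has 5 set bits

5


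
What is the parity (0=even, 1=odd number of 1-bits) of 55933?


0b1101101001111101 has 11 ones => parity 1

1


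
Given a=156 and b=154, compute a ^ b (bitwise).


156 ^ 154 = 6

6


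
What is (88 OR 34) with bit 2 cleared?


Step 1: 88 | 34 = 122
Step 2: 122 & ~(1 << 2) = 122

122


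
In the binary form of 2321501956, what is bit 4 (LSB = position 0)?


0b10001010010111110100111100000100, position 4 = 0

0


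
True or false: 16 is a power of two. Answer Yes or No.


0b10000. Only one bit set => Yes

Yes


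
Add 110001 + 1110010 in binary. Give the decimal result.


110001 + 1110010 = 10100011 = 163

163


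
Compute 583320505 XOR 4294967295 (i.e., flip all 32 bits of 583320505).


583320505 ^ 4294967295 = 3711646790

3711646790


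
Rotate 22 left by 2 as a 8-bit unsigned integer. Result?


Rotate 0b10110 left by 2 (8-bit) = 0b1011000 = 88

88


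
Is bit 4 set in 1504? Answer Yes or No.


0b10111100000, bit 4 = 0. No

No


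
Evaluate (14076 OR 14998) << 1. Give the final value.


Step 1: 14076 | 14998 = 16126
Step 2: 16126 << 1 = 32252

32252


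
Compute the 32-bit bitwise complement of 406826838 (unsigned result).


~0b11000001111111010111101010110 = 0b11100111110000000101000010101001 = 3888140457 (32-bit unsigned)

3888140457


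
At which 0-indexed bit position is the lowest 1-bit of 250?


0b11111010. Lowest set bit at position 1

1


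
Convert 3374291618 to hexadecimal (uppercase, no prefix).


3374291618 = C91F9AA2 hex

C91F9AA2


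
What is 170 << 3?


0b10101010 << 3 = 0b10101010000 = 1360

1360


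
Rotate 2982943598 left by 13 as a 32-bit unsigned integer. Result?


Rotate 0b10110001110011000001101101101110 left by 13 (32-bit) = 0b10000011011011011101011000111001 = 2205013561

2205013561


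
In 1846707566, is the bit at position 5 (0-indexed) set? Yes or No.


0b1101110000100101000010101101110, bit 5 = 1. Yes

Yes


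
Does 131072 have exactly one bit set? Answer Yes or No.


0b100000000000000000. Only one bit set => Yes

Yes


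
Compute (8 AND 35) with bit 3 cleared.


Step 1: 8 & 35 = 0
Step 2: 0 & ~(1 << 3) = 0

0


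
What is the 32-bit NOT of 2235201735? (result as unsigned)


~0b10000101001110100111100011000111 = 0b1111010110001011000011100111000 = 2059765560 (32-bit unsigned)

2059765560


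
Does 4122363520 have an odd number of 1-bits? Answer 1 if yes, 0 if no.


0b11110101101101100100011010000000 has 15 ones => parity 1

1


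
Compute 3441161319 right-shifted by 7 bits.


0b11001101000110111111010001100111 >> 7 = 0b1100110100011011111101000 = 26884072

26884072


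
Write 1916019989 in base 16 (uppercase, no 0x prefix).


1916019989 = 72342515 hex

72342515


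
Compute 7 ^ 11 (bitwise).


0b111 ^ 0b1011 = 0b1100 = 12

12


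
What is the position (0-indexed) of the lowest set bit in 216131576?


0b1100111000011110011111111000. Lowest set bit at position 3

3


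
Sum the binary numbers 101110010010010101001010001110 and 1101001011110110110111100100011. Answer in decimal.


101110010010010101001010001110 + 1101001011110110110111100100011 = 10010111110001001100000110110001 = 2546254257

2546254257


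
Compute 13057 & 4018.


0b11001100000001 & 0b111110110010 = 0b1100000000 = 768

768


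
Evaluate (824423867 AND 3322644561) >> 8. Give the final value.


Step 1: 824423867 & 3322644561 = 229393
Step 2: 229393 >> 8 = 896

896


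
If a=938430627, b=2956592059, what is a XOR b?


938430627 ^ 2956592059 = 2278904600

2278904600


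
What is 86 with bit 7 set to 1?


86 | (1 << 7) = 86 | 128 = 214

214


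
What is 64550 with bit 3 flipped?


64550 ^ (1 << 3) = 64550 ^ 8 = 64558

64558


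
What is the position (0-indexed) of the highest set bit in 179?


0b10110011. Highest set bit at position 7

7


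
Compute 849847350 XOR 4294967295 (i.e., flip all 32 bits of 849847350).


849847350 ^ 4294967295 = 3445119945

3445119945


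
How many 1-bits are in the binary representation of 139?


0b10001011 has 4 set bits

4


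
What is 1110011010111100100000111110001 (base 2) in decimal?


1110011010111100100000111110001 in decimal = 1935557105

1935557105


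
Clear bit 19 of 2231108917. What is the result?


2231108917 & ~(1 << 19) = 2230584629

2230584629


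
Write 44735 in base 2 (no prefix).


44735 = 1010111010111111 in binary

1010111010111111


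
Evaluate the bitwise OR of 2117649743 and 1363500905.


0b1111110001110001100010101001111 | 0b1010001010001010101111101101001 = 0b1111111011111011101111101101111 = 2138955631

2138955631


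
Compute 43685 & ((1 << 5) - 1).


43685 & 31 = 5

5


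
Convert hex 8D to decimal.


8D hex = 141 decimal

141


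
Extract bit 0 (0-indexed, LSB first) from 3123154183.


0b10111010001001111000110100000111, position 0 = 1

1


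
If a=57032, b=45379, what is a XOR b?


57032 ^ 45379 = 28555

28555


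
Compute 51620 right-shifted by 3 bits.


0b1100100110100100 >> 3 = 0b1100100110100 = 6452

6452


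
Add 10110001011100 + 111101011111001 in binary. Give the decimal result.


10110001011100 + 111101011111001 = 1010011101010101 = 42837

42837


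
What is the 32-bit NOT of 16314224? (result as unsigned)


~0b111110001110111101110000 = 0b11111111000001110001000010001111 = 4278653071 (32-bit unsigned)

4278653071


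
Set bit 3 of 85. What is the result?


85 | (1 << 3) = 85 | 8 = 93

93


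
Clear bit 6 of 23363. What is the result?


23363 & ~(1 << 6) = 23299

23299


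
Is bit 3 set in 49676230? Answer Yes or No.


0b10111101011111111111000110, bit 3 = 0. No

No


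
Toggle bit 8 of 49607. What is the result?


49607 ^ (1 << 8) = 49607 ^ 256 = 49351

49351


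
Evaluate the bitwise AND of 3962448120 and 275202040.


0b11101100001011100010100011111000 & 0b10000011001110011111111111000 = 0b1001100010100011111000 = 2500856

2500856


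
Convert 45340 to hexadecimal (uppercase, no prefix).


45340 = B11C hex

B11C


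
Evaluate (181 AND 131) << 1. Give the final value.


Step 1: 181 & 131 = 129
Step 2: 129 << 1 = 258

258


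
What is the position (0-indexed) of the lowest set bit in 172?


0b10101100. Lowest set bit at position 2

2


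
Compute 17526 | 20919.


0b100010001110110 | 0b101000110110111 = 0b101010111110111 = 22007

22007


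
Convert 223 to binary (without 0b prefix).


223 = 11011111 in binary

11011111


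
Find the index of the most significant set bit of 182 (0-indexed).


0b10110110. Highest set bit at position 7

7


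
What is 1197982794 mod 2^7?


1197982794 & 127 = 74

74


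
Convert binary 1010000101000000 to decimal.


1010000101000000 in decimal = 41280

41280


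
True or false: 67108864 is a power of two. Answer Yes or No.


0b100000000000000000000000000. Only one bit set => Yes

Yes


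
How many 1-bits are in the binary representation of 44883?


0b1010111101010011 has 10 set bits

10


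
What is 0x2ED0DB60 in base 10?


2ED0DB60 hex = 785439584 decimal

785439584


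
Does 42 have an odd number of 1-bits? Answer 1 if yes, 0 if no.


0b101010 has 3 ones => parity 1

1


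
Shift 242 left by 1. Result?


0b11110010 << 1 = 0b111100100 = 484

484


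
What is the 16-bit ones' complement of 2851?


2851 ^ 65535 = 62684

62684


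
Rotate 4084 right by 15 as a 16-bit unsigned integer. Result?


Rotate 0b111111110100 right by 15 (16-bit) = 0b1111111101000 = 8168

8168


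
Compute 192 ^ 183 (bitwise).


0b11000000 ^ 0b10110111 = 0b1110111 = 119

119


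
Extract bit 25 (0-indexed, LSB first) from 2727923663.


0b10100010100110001100111111001111, position 25 = 1

1


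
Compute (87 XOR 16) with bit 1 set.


Step 1: 87 ^ 16 = 71
Step 2: 71 | (1 << 1) = 71 | 2 = 71

71


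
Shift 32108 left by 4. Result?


0b111110101101100 << 4 = 0b1111101011011000000 = 513728

513728


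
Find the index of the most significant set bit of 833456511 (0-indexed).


0b110001101011011000100101111111. Highest set bit at position 29

29


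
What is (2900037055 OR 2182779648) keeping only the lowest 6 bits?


Step 1: 2900037055 | 2182779648 = 2933628863
Step 2: 2933628863 & 63 = 63

63


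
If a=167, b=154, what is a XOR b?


167 ^ 154 = 61

61


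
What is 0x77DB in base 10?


77DB hex = 30683 decimal

30683


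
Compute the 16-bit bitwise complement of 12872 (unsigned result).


~0b11001001001000 = 0b1100110110110111 = 52663 (16-bit unsigned)

52663


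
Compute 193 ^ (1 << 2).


193 ^ (1 << 2) = 193 ^ 4 = 197

197


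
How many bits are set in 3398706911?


0b11001010100101000010011011011111 has 17 set bits

17


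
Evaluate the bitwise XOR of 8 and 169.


0b1000 ^ 0b10101001 = 0b10100001 = 161

161


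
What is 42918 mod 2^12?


42918 & 4095 = 1958

1958


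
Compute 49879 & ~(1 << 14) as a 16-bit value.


49879 & ~(1 << 14) = 33495

33495


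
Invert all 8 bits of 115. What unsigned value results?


115 ^ 255 = 140

140


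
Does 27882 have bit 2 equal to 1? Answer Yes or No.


0b110110011101010, bit 2 = 0. No

No


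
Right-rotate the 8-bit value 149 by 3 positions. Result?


Rotate 0b10010101 right by 3 (8-bit) = 0b10110010 = 178

178


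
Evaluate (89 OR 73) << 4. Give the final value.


Step 1: 89 | 73 = 89
Step 2: 89 << 4 = 1424

1424


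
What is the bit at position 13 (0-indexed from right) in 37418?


0b1001001000101010, position 13 = 0

0


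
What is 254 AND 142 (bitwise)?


0b11111110 & 0b10001110 = 0b10001110 = 142

142


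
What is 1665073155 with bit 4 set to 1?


1665073155 | (1 << 4) = 1665073155 | 16 = 1665073171

1665073171


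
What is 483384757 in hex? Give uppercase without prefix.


483384757 = 1CCFDDB5 hex

1CCFDDB5


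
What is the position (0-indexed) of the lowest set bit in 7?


0b111. Lowest set bit at position 0

0


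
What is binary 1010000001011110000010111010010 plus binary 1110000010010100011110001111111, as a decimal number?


1010000001011110000010111010010 + 1110000010010100011110001111111 = 11000000011110010100001001010001 = 3229172305

3229172305


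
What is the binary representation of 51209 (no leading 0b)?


51209 = 1100100000001001 in binary

1100100000001001


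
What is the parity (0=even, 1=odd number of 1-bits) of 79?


0b1001111 has 5 ones => parity 1

1


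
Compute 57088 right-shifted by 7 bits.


0b1101111100000000 >> 7 = 0b110111110 = 446

446


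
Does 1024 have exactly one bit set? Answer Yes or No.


0b10000000000. Only one bit set => Yes

Yes


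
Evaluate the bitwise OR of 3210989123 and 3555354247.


0b10111111011000111100111001000011 | 0b11010011111010100110011010000111 = 0b11111111111010111110111011000111 = 4293652167

4293652167


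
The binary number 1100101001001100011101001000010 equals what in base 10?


1100101001001100011101001000010 in decimal = 1697004098

1697004098


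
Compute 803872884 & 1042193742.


0b101111111010100010000001110100 & 0b111110000111101001110101001110 = 0b101110000010100000000001000100 = 772407364

772407364


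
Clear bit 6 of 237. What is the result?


237 & ~(1 << 6) = 173

173


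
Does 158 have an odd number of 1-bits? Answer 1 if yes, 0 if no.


0b10011110 has 5 ones => parity 1

1


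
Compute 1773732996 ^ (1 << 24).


1773732996 ^ (1 << 24) = 1773732996 ^ 16777216 = 1756955780

1756955780


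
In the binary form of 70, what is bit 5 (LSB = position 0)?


0b1000110, position 5 = 0

0


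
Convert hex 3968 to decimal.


3968 hex = 14696 decimal

14696


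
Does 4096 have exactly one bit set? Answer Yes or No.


0b1000000000000. Only one bit set => Yes

Yes


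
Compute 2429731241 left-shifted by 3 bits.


0b10010000110100101100000110101001 << 3 = 0b10010000110100101100000110101001000 = 19437849928

19437849928


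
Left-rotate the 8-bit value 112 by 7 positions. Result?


Rotate 0b1110000 left by 7 (8-bit) = 0b111000 = 56

56
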